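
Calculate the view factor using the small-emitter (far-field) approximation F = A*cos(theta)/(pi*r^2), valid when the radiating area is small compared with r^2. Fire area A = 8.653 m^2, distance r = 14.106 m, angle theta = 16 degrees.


cos(16 deg) = 0.96126
pi*r^2 = 625.11
F = 8.653 * 0.96126 / 625.11 = 0.013306

0.013306


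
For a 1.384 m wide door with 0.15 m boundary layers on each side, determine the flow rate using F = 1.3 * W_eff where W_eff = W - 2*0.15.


W_eff = 1.384 - 0.30 = 1.084 m
F = 1.3 * 1.084 = 1.4092 persons/s

1.4092 persons/s


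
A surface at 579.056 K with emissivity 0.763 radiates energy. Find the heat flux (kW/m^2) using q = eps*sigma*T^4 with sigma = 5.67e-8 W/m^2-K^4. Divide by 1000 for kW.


T^4 = 1.1243e+11
q = 0.763 * 5.67e-8 * 1.1243e+11 / 1000 = 4.8640 kW/m^2

4.8640 kW/m^2


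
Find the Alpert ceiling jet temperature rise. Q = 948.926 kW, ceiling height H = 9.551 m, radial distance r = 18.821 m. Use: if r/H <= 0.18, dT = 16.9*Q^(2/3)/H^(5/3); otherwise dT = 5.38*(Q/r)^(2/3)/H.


r/H = 18.821 / 9.551 = 1.9706
r/H > 0.18, so dT = 5.38*(Q/r)^(2/3)/H
Q/r = 50.418
(Q/r)^(2/3) = 13.648
dT = 5.38 * 13.648 / 9.551 = 7.6876 K

7.6876 K


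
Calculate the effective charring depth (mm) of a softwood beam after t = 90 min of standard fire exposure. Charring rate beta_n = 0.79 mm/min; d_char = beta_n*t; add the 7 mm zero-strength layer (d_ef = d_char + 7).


d_char = 0.79 * 90 = 71.1 mm
d_ef = 71.1 + 1.0*7 = 78.1 mm

78.1 mm


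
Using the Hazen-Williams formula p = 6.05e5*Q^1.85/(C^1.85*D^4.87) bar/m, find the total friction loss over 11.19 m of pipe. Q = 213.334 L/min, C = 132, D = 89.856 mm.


Q^1.85 = 20359
C^1.85 = 8376.5
D^4.87 = 3.2642e+09
p/m = 0.00045049 bar/m
p_total = 0.00045049 * 11.19 = 0.0050409 bar

0.0050409 bar


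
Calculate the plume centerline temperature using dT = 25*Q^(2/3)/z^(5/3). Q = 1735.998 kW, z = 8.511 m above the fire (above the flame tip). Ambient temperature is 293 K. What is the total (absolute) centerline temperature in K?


Q^(2/3) = 144.44
z^(5/3) = 35.479
dT = 25 * 144.44 / 35.479 = 101.78 K
T = 293 + 101.78 = 394.78 K

394.78 K


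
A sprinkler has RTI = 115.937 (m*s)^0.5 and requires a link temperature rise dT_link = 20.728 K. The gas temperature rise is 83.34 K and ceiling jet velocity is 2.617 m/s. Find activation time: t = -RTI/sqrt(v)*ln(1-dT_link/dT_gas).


dT_link/dT_gas = 0.24872
ln(1 - 0.24872) = -0.28597
t = -115.937 / sqrt(2.617) * -0.28597 = 20.495 s

20.495 s


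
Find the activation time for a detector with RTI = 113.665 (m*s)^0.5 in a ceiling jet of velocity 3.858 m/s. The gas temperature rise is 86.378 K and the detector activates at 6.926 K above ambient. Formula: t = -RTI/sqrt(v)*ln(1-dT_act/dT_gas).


dT_act/dT_gas = 0.080182
ln(1 - 0.080182) = -0.083580
t = -113.665 / sqrt(3.858) * -0.083580 = 4.8367 s

4.8367 s


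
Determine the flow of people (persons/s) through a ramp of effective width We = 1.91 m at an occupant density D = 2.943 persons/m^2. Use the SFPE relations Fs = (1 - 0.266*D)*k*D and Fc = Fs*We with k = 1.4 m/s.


1 - 0.266*D = 1 - 0.266*2.943 = 0.21716
Fs = 0.21716 * 1.4 * 2.943 = 0.89475 persons/(s*m)
Fc = 0.89475 * 1.91 = 1.7090 persons/s

1.7090 persons/s


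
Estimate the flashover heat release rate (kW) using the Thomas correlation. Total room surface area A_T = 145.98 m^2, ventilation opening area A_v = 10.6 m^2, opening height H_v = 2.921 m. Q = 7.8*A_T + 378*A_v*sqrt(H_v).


7.8*A_T = 1138.644
sqrt(H_v) = 1.7091
378*A_v*sqrt(H_v) = 6848.0
Q = 1138.644 + 6848.0 = 7986.6 kW

7986.6 kW


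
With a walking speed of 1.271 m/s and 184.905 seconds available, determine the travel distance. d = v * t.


d = 1.271 * 184.905 = 235.01 m

235.01 m


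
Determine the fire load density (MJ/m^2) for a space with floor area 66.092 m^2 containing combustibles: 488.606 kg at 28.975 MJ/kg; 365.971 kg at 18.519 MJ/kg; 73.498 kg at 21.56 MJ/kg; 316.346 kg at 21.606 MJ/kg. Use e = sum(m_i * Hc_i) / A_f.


Total energy = 488.606*28.975 + 365.971*18.519 + 73.498*21.56 + 316.346*21.606
= 14157.36 + 6777.417 + 1584.617 + 6834.972
= 29354.36 MJ
e = 29354.36 / 66.092 = 444.14 MJ/m^2

444.14 MJ/m^2


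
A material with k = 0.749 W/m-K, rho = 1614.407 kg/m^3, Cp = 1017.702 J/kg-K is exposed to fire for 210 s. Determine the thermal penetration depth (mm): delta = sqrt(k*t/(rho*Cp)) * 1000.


alpha = 0.749 / (1614.407 * 1017.702) = 4.5588e-07 m^2/s
alpha * t = 9.5734e-05
delta = sqrt(9.5734e-05) * 1000 = 9.7844 mm

9.7844 mm


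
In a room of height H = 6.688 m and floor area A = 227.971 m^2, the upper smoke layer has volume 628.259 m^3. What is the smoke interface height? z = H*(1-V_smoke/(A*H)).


V/(A*H) = 0.41206
1 - 0.41206 = 0.58794
z = 6.688 * 0.58794 = 3.9321 m

3.9321 m


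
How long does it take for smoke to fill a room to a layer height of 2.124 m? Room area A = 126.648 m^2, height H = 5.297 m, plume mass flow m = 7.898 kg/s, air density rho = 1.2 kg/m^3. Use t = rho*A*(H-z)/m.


H - z = 3.173 m
t = 1.2 * 126.648 * 3.173 / 7.898 = 61.057 s

61.057 s


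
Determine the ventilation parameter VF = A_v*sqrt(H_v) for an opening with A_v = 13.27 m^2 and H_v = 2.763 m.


sqrt(H_v) = 1.6622
VF = 13.27 * 1.6622 = 22.058 m^(5/2)

22.058 m^(5/2)


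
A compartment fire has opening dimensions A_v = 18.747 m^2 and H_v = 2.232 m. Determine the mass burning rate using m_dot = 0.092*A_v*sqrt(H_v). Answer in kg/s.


sqrt(H_v) = 1.4940
m_dot = 0.092 * 18.747 * 1.4940 = 2.5767 kg/s

2.5767 kg/s


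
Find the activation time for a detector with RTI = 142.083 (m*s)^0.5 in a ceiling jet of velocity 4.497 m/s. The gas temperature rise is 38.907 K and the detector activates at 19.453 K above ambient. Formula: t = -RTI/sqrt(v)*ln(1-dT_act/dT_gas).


dT_act/dT_gas = 0.49999
ln(1 - 0.49999) = -0.69312
t = -142.083 / sqrt(4.497) * -0.69312 = 46.440 s

46.440 s


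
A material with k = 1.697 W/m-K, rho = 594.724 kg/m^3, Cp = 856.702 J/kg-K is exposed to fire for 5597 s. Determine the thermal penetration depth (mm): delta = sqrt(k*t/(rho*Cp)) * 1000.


alpha = 1.697 / (594.724 * 856.702) = 3.3307e-06 m^2/s
alpha * t = 0.018642
delta = sqrt(0.018642) * 1000 = 136.54 mm

136.54 mm


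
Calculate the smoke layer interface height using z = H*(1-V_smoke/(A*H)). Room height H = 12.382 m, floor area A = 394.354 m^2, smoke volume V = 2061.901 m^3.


V/(A*H) = 0.42227
1 - 0.42227 = 0.57773
z = 12.382 * 0.57773 = 7.1534 m

7.1534 m


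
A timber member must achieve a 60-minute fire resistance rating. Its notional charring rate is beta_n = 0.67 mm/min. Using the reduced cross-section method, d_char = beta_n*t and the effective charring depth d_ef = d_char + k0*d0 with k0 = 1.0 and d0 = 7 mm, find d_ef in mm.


d_char = 0.67 * 60 = 40.2 mm
d_ef = 40.2 + 1.0*7 = 47.2 mm

47.2 mm


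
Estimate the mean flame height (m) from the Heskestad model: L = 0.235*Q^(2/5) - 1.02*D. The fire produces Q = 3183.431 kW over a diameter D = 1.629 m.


Q^(2/5) = 25.186
0.235 * Q^(2/5) = 5.9187
1.02 * D = 1.6616
L = 4.2571 m

4.2571 m


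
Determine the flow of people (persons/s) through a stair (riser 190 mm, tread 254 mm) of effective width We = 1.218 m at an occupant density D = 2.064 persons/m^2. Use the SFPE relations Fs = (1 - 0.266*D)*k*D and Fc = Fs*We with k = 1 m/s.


1 - 0.266*D = 1 - 0.266*2.064 = 0.45098
Fs = 0.45098 * 1 * 2.064 = 0.93081 persons/(s*m)
Fc = 0.93081 * 1.218 = 1.1337 persons/s

1.1337 persons/s


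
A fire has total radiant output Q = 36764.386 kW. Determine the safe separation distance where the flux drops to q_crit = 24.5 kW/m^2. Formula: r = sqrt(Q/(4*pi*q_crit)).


4*pi*q_crit = 307.88
Q/(4*pi*q_crit) = 119.41
r = sqrt(119.41) = 10.928 m

10.928 m


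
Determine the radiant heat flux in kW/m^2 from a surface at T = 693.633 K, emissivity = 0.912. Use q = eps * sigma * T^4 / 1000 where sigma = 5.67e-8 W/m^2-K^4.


T^4 = 2.3148e+11
q = 0.912 * 5.67e-8 * 2.3148e+11 / 1000 = 11.970 kW/m^2

11.970 kW/m^2


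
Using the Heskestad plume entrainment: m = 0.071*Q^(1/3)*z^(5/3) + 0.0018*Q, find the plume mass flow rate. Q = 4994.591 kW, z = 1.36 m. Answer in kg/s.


Q^(1/3) = 17.094
z^(5/3) = 1.6694
First term = 0.071 * 17.094 * 1.6694 = 2.0261
Second term = 0.0018 * 4994.591 = 8.9903
m = 11.016 kg/s

11.016 kg/s


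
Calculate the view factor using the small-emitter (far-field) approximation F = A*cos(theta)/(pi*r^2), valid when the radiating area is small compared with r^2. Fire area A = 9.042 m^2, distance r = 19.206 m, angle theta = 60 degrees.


cos(60 deg) = 0.5
pi*r^2 = 1158.8
F = 9.042 * 0.5 / 1158.8 = 0.0039013

0.0039013


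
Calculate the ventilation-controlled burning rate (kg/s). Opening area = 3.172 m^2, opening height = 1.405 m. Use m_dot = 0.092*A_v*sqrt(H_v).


sqrt(H_v) = 1.1853
m_dot = 0.092 * 3.172 * 1.1853 = 0.34591 kg/s

0.34591 kg/s


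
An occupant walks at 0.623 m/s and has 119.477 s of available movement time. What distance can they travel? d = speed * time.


d = 0.623 * 119.477 = 74.434 m

74.434 m


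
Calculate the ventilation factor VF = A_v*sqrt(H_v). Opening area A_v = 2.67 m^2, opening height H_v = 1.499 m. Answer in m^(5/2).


sqrt(H_v) = 1.2243
VF = 2.67 * 1.2243 = 3.2690 m^(5/2)

3.2690 m^(5/2)


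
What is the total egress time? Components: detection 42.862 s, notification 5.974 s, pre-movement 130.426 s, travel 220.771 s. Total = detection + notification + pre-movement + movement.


Total = 42.862 + 5.974 + 130.426 + 220.771 = 400.033 s

400.033 s


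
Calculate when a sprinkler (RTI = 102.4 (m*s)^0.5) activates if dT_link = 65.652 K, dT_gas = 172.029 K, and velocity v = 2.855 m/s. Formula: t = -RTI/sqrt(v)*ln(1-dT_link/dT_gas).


dT_link/dT_gas = 0.38163
ln(1 - 0.38163) = -0.48067
t = -102.4 / sqrt(2.855) * -0.48067 = 29.130 s

29.130 s


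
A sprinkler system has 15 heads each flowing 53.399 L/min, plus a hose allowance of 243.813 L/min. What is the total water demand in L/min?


Sprinkler demand = 15 * 53.399 = 800.985 L/min
Total = 800.985 + 243.813 = 1044.798 L/min

1044.798 L/min


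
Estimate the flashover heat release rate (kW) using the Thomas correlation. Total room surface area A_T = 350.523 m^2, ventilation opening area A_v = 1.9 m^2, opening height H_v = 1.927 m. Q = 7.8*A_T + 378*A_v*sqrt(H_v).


7.8*A_T = 2734.1
sqrt(H_v) = 1.3882
378*A_v*sqrt(H_v) = 996.98
Q = 2734.1 + 996.98 = 3731.1 kW

3731.1 kW


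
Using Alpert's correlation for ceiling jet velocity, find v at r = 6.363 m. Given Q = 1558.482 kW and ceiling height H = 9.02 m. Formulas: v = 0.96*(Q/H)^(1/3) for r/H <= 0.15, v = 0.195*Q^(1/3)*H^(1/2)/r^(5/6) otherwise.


r/H = 6.363 / 9.02 = 0.70543
r/H > 0.15, so v = 0.195*Q^(1/3)*H^(1/2)/r^(5/6)
Q^(1/3) = 11.594
H^(1/2) = 3.0033
r^(5/6) = 4.6743
v = 0.195 * 11.594 * 3.0033 / 4.6743 = 1.4526 m/s

1.4526 m/s


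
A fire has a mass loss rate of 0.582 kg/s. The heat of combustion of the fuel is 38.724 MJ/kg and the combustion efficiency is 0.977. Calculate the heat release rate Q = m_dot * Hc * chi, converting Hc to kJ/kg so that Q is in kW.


Hc = 38.724 MJ/kg = 38.724 * 1000 kJ/kg = 38724 kJ/kg
Q = 0.582 kg/s * 38724 kJ/kg * 0.977 = 22019 kW

22019 kW


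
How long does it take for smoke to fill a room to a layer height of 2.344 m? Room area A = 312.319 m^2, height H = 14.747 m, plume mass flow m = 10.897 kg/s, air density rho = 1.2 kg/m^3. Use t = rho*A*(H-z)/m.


H - z = 12.403 m
t = 1.2 * 312.319 * 12.403 / 10.897 = 426.58 s

426.58 s


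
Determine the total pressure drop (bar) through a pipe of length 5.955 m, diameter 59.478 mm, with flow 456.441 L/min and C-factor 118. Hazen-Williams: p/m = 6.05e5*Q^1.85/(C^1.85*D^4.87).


Q^1.85 = 83150
C^1.85 = 6807.4
D^4.87 = 4.3764e+08
p/m = 0.016886 bar/m
p_total = 0.016886 * 5.955 = 0.10055 bar

0.10055 bar


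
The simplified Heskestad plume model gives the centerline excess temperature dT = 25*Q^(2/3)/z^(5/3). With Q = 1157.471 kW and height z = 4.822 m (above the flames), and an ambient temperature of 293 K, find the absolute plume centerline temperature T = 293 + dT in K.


Q^(2/3) = 110.24
z^(5/3) = 13.763
dT = 25 * 110.24 / 13.763 = 200.25 K
T = 293 + 200.25 = 493.25 K

493.25 K


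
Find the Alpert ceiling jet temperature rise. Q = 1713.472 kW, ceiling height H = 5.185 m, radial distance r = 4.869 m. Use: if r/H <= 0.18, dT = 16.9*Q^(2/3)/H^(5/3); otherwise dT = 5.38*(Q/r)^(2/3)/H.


r/H = 4.869 / 5.185 = 0.93905
r/H > 0.18, so dT = 5.38*(Q/r)^(2/3)/H
Q/r = 351.91
(Q/r)^(2/3) = 49.845
dT = 5.38 * 49.845 / 5.185 = 51.720 K

51.720 K


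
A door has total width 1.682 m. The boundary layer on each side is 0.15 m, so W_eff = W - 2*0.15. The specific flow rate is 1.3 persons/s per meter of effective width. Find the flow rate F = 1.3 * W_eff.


W_eff = 1.682 - 0.30 = 1.382 m
F = 1.3 * 1.382 = 1.7966 persons/s

1.7966 persons/s


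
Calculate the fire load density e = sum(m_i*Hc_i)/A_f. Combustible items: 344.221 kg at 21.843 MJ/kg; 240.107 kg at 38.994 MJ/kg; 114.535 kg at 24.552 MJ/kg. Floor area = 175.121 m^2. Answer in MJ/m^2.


Total energy = 344.221*21.843 + 240.107*38.994 + 114.535*24.552
= 7518.819 + 9362.732 + 2812.063
= 19693.61 MJ
e = 19693.61 / 175.121 = 112.46 MJ/m^2

112.46 MJ/m^2


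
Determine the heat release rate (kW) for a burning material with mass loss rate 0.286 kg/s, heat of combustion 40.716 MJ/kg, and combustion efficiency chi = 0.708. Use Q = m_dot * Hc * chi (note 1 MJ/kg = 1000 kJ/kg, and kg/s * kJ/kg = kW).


Hc = 40.716 MJ/kg = 40.716 * 1000 kJ/kg = 40716 kJ/kg
Q = 0.286 kg/s * 40716 kJ/kg * 0.708 = 8244.5 kW

8244.5 kW


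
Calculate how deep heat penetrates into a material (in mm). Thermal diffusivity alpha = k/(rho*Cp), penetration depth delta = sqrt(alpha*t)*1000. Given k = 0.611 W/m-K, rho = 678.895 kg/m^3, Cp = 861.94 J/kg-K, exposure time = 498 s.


alpha = 0.611 / (678.895 * 861.94) = 1.0441e-06 m^2/s
alpha * t = 0.00051999
delta = sqrt(0.00051999) * 1000 = 22.803 mm

22.803 mm


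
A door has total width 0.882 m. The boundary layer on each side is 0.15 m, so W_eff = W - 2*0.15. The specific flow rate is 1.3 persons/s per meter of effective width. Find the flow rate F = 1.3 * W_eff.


W_eff = 0.882 - 0.30 = 0.582 m
F = 1.3 * 0.582 = 0.75660 persons/s

0.75660 persons/s


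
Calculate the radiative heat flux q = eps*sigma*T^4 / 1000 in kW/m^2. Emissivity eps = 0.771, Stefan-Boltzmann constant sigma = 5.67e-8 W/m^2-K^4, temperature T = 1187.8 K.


T^4 = 1.9906e+12
q = 0.771 * 5.67e-8 * 1.9906e+12 / 1000 = 87.018 kW/m^2

87.018 kW/m^2


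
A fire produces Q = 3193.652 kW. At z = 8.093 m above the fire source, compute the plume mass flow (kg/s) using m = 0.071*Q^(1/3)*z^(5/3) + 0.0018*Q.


Q^(1/3) = 14.726
z^(5/3) = 32.622
First term = 0.071 * 14.726 * 32.622 = 34.109
Second term = 0.0018 * 3193.652 = 5.7486
m = 39.858 kg/s

39.858 kg/s


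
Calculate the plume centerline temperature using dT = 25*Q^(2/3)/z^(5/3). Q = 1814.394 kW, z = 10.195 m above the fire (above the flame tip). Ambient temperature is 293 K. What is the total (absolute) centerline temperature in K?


Q^(2/3) = 148.76
z^(5/3) = 47.934
dT = 25 * 148.76 / 47.934 = 77.586 K
T = 293 + 77.586 = 370.59 K

370.59 K


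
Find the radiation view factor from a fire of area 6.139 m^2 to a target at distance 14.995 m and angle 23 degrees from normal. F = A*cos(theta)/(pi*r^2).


cos(23 deg) = 0.92050
pi*r^2 = 706.39
F = 6.139 * 0.92050 / 706.39 = 0.0079998

0.0079998


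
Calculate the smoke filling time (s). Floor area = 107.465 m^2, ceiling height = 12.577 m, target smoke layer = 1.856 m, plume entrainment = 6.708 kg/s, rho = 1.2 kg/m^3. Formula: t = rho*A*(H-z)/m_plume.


H - z = 10.721 m
t = 1.2 * 107.465 * 10.721 / 6.708 = 206.11 s

206.11 s


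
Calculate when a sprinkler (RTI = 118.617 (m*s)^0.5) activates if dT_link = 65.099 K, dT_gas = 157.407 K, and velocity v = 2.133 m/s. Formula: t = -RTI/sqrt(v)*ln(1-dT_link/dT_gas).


dT_link/dT_gas = 0.41357
ln(1 - 0.41357) = -0.53370
t = -118.617 / sqrt(2.133) * -0.53370 = 43.346 s

43.346 s


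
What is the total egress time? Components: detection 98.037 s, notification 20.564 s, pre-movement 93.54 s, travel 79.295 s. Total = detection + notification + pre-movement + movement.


Total = 98.037 + 20.564 + 93.54 + 79.295 = 291.436 s

291.436 s


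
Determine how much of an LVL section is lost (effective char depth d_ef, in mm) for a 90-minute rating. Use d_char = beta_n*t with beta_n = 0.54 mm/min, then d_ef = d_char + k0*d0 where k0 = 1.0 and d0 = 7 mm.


d_char = 0.54 * 90 = 48.6 mm
d_ef = 48.6 + 1.0*7 = 55.6 mm

55.6 mm


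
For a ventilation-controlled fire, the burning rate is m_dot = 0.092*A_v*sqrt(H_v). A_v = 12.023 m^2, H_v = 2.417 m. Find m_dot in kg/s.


sqrt(H_v) = 1.5547
m_dot = 0.092 * 12.023 * 1.5547 = 1.7196 kg/s

1.7196 kg/s


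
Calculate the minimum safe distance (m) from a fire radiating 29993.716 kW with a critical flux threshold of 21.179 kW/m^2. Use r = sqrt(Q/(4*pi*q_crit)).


4*pi*q_crit = 266.14
Q/(4*pi*q_crit) = 112.70
r = sqrt(112.70) = 10.616 m

10.616 m


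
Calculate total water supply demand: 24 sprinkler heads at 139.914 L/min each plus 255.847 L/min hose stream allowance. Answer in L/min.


Sprinkler demand = 24 * 139.914 = 3357.936 L/min
Total = 3357.936 + 255.847 = 3613.783 L/min

3613.783 L/min


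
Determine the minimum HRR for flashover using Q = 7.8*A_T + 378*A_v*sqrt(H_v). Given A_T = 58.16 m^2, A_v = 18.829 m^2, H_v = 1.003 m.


7.8*A_T = 453.648
sqrt(H_v) = 1.0015
378*A_v*sqrt(H_v) = 7128.0
Q = 453.648 + 7128.0 = 7581.7 kW

7581.7 kW


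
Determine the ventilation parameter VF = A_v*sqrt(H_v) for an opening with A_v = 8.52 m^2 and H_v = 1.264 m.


sqrt(H_v) = 1.1243
VF = 8.52 * 1.1243 = 9.5788 m^(5/2)

9.5788 m^(5/2)


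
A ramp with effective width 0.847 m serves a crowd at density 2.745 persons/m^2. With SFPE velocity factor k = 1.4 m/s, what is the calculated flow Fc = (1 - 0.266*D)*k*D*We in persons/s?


1 - 0.266*D = 1 - 0.266*2.745 = 0.26983
Fs = 0.26983 * 1.4 * 2.745 = 1.0370 persons/(s*m)
Fc = 1.0370 * 0.847 = 0.87830 persons/s

0.87830 persons/s


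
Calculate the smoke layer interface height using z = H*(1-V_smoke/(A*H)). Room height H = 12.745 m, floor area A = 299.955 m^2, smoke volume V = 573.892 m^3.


V/(A*H) = 0.15012
1 - 0.15012 = 0.84988
z = 12.745 * 0.84988 = 10.832 m

10.832 m


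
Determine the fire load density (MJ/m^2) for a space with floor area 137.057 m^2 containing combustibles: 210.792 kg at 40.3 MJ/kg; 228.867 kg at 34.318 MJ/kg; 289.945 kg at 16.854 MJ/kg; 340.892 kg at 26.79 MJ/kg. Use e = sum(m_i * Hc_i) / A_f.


Total energy = 210.792*40.3 + 228.867*34.318 + 289.945*16.854 + 340.892*26.79
= 8494.918 + 7854.258 + 4886.733 + 9132.497
= 30368.41 MJ
e = 30368.41 / 137.057 = 221.58 MJ/m^2

221.58 MJ/m^2


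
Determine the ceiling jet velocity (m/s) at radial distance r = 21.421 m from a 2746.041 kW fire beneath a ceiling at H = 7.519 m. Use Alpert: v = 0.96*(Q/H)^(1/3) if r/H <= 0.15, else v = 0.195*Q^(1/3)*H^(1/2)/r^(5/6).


r/H = 21.421 / 7.519 = 2.8489
r/H > 0.15, so v = 0.195*Q^(1/3)*H^(1/2)/r^(5/6)
Q^(1/3) = 14.003
H^(1/2) = 2.7421
r^(5/6) = 12.854
v = 0.195 * 14.003 * 2.7421 / 12.854 = 0.58253 m/s

0.58253 m/s


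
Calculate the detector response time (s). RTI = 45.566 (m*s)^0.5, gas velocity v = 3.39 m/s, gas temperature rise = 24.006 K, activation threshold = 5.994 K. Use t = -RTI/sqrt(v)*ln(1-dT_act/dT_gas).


dT_act/dT_gas = 0.24969
ln(1 - 0.24969) = -0.28727
t = -45.566 / sqrt(3.39) * -0.28727 = 7.1093 s

7.1093 s


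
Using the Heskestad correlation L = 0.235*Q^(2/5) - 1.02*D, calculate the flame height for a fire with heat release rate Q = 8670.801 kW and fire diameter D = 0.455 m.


Q^(2/5) = 37.603
0.235 * Q^(2/5) = 8.8367
1.02 * D = 0.46410
L = 8.3726 m

8.3726 m


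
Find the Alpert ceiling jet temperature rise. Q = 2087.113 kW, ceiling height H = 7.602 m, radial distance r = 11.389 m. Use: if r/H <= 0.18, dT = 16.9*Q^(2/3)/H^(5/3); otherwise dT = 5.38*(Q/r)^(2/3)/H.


r/H = 11.389 / 7.602 = 1.4982
r/H > 0.18, so dT = 5.38*(Q/r)^(2/3)/H
Q/r = 183.26
(Q/r)^(2/3) = 32.263
dT = 5.38 * 32.263 / 7.602 = 22.833 K

22.833 K


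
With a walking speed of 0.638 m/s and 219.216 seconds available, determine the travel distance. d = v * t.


d = 0.638 * 219.216 = 139.86 m

139.86 m


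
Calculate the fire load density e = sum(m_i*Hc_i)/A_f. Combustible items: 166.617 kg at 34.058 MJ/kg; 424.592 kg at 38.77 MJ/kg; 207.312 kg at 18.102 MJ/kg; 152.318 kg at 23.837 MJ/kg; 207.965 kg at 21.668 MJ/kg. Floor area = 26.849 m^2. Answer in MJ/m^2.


Total energy = 166.617*34.058 + 424.592*38.77 + 207.312*18.102 + 152.318*23.837 + 207.965*21.668
= 5674.642 + 16461.43 + 3752.762 + 3630.804 + 4506.186
= 34025.83 MJ
e = 34025.83 / 26.849 = 1267.3 MJ/m^2

1267.3 MJ/m^2


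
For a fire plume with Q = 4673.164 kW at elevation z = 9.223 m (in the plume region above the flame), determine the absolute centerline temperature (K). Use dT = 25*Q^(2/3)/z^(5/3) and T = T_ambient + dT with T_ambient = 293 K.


Q^(2/3) = 279.52
z^(5/3) = 40.562
dT = 25 * 279.52 / 40.562 = 172.28 K
T = 293 + 172.28 = 465.28 K

465.28 K


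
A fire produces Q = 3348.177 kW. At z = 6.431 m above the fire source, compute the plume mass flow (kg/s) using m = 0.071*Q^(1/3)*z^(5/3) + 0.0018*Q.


Q^(1/3) = 14.960
z^(5/3) = 22.240
First term = 0.071 * 14.960 * 22.240 = 23.622
Second term = 0.0018 * 3348.177 = 6.0267
m = 29.649 kg/s

29.649 kg/s


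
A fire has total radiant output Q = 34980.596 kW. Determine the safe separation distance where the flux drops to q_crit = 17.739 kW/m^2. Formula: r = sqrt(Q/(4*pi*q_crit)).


4*pi*q_crit = 222.91
Q/(4*pi*q_crit) = 156.92
r = sqrt(156.92) = 12.527 m

12.527 m


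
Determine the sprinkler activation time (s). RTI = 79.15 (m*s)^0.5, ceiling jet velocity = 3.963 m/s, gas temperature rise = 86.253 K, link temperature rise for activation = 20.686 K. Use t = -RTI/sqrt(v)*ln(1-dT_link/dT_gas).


dT_link/dT_gas = 0.23983
ln(1 - 0.23983) = -0.27421
t = -79.15 / sqrt(3.963) * -0.27421 = 10.902 s

10.902 s


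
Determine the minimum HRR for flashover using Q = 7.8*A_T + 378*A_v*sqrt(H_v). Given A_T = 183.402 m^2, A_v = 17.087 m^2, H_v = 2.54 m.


7.8*A_T = 1430.5
sqrt(H_v) = 1.5937
378*A_v*sqrt(H_v) = 10294
Q = 1430.5 + 10294 = 11724 kW

11724 kW


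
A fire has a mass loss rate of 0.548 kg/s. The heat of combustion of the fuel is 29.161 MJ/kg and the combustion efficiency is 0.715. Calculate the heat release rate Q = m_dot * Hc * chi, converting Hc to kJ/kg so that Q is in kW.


Hc = 29.161 MJ/kg = 29.161 * 1000 kJ/kg = 29161 kJ/kg
Q = 0.548 kg/s * 29161 kJ/kg * 0.715 = 11426 kW

11426 kW


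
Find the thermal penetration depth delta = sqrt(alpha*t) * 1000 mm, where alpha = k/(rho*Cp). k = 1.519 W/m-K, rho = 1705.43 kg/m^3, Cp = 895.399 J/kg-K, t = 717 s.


alpha = 1.519 / (1705.43 * 895.399) = 9.9473e-07 m^2/s
alpha * t = 0.00071322
delta = sqrt(0.00071322) * 1000 = 26.706 mm

26.706 mm


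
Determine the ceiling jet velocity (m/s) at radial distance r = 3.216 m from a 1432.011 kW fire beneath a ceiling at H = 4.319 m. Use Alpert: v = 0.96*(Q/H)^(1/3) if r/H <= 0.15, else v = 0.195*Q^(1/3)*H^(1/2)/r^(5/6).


r/H = 3.216 / 4.319 = 0.74462
r/H > 0.15, so v = 0.195*Q^(1/3)*H^(1/2)/r^(5/6)
Q^(1/3) = 11.272
H^(1/2) = 2.0782
r^(5/6) = 2.6471
v = 0.195 * 11.272 * 2.0782 / 2.6471 = 1.7256 m/s

1.7256 m/s


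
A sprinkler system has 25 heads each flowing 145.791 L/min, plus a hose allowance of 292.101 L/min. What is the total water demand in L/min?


Sprinkler demand = 25 * 145.791 = 3644.775 L/min
Total = 3644.775 + 292.101 = 3936.876 L/min

3936.876 L/min


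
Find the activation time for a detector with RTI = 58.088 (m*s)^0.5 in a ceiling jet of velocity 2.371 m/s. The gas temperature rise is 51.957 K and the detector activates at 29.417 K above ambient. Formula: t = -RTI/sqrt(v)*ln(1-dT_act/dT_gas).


dT_act/dT_gas = 0.56618
ln(1 - 0.56618) = -0.83512
t = -58.088 / sqrt(2.371) * -0.83512 = 31.504 s

31.504 s


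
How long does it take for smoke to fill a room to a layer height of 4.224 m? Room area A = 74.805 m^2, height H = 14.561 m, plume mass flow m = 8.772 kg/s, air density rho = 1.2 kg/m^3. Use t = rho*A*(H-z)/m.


H - z = 10.337 m
t = 1.2 * 74.805 * 10.337 / 8.772 = 105.78 s

105.78 s


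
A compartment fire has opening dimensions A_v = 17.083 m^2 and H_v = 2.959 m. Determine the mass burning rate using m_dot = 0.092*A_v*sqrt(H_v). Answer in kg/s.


sqrt(H_v) = 1.7202
m_dot = 0.092 * 17.083 * 1.7202 = 2.7035 kg/s

2.7035 kg/s


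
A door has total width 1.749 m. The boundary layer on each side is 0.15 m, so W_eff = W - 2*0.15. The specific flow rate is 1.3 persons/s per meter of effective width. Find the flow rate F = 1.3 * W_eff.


W_eff = 1.749 - 0.30 = 1.449 m
F = 1.3 * 1.449 = 1.8837 persons/s

1.8837 persons/s


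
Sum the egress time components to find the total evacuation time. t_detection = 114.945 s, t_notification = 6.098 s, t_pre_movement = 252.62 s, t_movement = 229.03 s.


Total = 114.945 + 6.098 + 252.62 + 229.03 = 602.693 s

602.693 s


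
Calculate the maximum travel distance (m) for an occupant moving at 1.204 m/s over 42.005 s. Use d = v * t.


d = 1.204 * 42.005 = 50.574 m

50.574 m


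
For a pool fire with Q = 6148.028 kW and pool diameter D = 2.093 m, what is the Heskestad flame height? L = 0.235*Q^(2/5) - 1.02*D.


Q^(2/5) = 32.771
0.235 * Q^(2/5) = 7.7013
1.02 * D = 2.1349
L = 5.5664 m

5.5664 m


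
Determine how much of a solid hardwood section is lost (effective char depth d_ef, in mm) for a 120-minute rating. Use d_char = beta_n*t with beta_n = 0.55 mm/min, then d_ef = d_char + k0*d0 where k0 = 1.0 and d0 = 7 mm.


d_char = 0.55 * 120 = 66 mm
d_ef = 66 + 1.0*7 = 73 mm

73 mm


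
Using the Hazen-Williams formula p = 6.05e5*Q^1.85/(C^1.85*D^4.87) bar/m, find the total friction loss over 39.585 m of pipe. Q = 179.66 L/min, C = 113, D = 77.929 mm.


Q^1.85 = 14816
C^1.85 = 6283.4
D^4.87 = 1.6315e+09
p/m = 0.00087442 bar/m
p_total = 0.00087442 * 39.585 = 0.034614 bar

0.034614 bar


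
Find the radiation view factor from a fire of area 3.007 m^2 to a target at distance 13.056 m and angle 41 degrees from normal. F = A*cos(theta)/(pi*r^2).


cos(41 deg) = 0.75471
pi*r^2 = 535.51
F = 3.007 * 0.75471 / 535.51 = 0.0042378

0.0042378


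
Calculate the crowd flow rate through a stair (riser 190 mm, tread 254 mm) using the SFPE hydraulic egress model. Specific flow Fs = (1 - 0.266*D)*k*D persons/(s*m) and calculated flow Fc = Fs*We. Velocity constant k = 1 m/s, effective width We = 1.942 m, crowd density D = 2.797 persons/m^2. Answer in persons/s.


1 - 0.266*D = 1 - 0.266*2.797 = 0.25600
Fs = 0.25600 * 1 * 2.797 = 0.71603 persons/(s*m)
Fc = 0.71603 * 1.942 = 1.3905 persons/s

1.3905 persons/s


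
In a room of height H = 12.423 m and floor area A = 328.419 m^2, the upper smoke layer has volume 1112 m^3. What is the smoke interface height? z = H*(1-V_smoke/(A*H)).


V/(A*H) = 0.27255
1 - 0.27255 = 0.72745
z = 12.423 * 0.72745 = 9.0371 m

9.0371 m


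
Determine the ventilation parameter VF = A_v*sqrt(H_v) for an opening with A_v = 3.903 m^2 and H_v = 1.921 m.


sqrt(H_v) = 1.3860
VF = 3.903 * 1.3860 = 5.4096 m^(5/2)

5.4096 m^(5/2)


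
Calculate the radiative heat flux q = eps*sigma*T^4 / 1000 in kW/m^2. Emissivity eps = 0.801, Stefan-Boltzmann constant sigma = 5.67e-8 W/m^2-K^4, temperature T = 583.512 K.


T^4 = 1.1593e+11
q = 0.801 * 5.67e-8 * 1.1593e+11 / 1000 = 5.2652 kW/m^2

5.2652 kW/m^2


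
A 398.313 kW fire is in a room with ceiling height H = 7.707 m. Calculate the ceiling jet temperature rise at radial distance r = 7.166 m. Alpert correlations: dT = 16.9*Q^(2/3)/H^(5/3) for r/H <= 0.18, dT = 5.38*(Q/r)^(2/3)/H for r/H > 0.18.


r/H = 7.166 / 7.707 = 0.92980
r/H > 0.18, so dT = 5.38*(Q/r)^(2/3)/H
Q/r = 55.584
(Q/r)^(2/3) = 14.565
dT = 5.38 * 14.565 / 7.707 = 10.167 K

10.167 K


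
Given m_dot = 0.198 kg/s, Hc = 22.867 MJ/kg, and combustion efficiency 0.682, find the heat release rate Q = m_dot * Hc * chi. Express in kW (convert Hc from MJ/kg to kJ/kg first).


Hc = 22.867 MJ/kg = 22.867 * 1000 kJ/kg = 22867 kJ/kg
Q = 0.198 kg/s * 22867 kJ/kg * 0.682 = 3087.9 kW

3087.9 kW


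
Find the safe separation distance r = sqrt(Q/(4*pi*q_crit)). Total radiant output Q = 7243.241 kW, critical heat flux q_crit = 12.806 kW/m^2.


4*pi*q_crit = 160.92
Q/(4*pi*q_crit) = 45.010
r = sqrt(45.010) = 6.7090 m

6.7090 m


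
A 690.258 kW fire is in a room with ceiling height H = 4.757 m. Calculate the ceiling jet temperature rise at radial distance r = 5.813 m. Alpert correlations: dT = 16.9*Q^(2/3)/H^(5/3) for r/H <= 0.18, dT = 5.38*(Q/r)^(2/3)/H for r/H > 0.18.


r/H = 5.813 / 4.757 = 1.2220
r/H > 0.18, so dT = 5.38*(Q/r)^(2/3)/H
Q/r = 118.74
(Q/r)^(2/3) = 24.159
dT = 5.38 * 24.159 / 4.757 = 27.323 K

27.323 K


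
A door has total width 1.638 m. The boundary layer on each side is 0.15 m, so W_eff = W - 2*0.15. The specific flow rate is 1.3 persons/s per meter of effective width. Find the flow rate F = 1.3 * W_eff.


W_eff = 1.638 - 0.30 = 1.338 m
F = 1.3 * 1.338 = 1.7394 persons/s

1.7394 persons/s


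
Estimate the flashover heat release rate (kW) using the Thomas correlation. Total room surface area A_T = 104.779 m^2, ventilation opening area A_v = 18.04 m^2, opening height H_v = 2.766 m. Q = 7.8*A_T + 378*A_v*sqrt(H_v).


7.8*A_T = 817.28
sqrt(H_v) = 1.6631
378*A_v*sqrt(H_v) = 11341
Q = 817.28 + 11341 = 12158 kW

12158 kW


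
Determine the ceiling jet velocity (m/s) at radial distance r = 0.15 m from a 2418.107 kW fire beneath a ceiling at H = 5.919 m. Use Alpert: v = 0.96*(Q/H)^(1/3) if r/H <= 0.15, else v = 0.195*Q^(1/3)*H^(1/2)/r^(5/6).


r/H = 0.15 / 5.919 = 0.025342
r/H <= 0.15, so v = 0.96*(Q/H)^(1/3)
Q/H = 408.53
(Q/H)^(1/3) = 7.4201
v = 0.96 * 7.4201 = 7.1233 m/s

7.1233 m/s


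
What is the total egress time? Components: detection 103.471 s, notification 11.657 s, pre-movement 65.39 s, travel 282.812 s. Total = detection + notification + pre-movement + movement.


Total = 103.471 + 11.657 + 65.39 + 282.812 = 463.33 s

463.33 s


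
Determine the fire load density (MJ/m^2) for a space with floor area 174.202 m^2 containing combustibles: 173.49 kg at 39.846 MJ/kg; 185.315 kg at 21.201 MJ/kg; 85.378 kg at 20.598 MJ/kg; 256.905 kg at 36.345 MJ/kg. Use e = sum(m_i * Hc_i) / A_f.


Total energy = 173.49*39.846 + 185.315*21.201 + 85.378*20.598 + 256.905*36.345
= 6912.883 + 3928.863 + 1758.616 + 9337.212
= 21937.57 MJ
e = 21937.57 / 174.202 = 125.93 MJ/m^2

125.93 MJ/m^2


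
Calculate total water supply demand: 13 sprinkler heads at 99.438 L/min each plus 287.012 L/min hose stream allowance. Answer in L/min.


Sprinkler demand = 13 * 99.438 = 1292.694 L/min
Total = 1292.694 + 287.012 = 1579.706 L/min

1579.706 L/min


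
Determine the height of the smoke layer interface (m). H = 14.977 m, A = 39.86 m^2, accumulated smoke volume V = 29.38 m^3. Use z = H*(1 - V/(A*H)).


V/(A*H) = 0.049214
1 - 0.049214 = 0.95079
z = 14.977 * 0.95079 = 14.240 m

14.240 m


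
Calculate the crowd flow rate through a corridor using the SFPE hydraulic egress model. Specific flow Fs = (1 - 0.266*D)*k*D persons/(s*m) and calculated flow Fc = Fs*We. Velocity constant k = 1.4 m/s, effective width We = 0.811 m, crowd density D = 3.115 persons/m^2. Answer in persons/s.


1 - 0.266*D = 1 - 0.266*3.115 = 0.17141
Fs = 0.17141 * 1.4 * 3.115 = 0.74752 persons/(s*m)
Fc = 0.74752 * 0.811 = 0.60624 persons/s

0.60624 persons/s


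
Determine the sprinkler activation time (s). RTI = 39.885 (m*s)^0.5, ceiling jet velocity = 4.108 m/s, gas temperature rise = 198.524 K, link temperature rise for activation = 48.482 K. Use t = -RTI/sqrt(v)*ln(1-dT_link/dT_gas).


dT_link/dT_gas = 0.24421
ln(1 - 0.24421) = -0.27999
t = -39.885 / sqrt(4.108) * -0.27999 = 5.5099 s

5.5099 s


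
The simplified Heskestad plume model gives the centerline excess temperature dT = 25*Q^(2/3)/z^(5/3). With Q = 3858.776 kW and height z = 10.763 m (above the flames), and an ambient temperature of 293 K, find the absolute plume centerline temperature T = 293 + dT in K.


Q^(2/3) = 246.02
z^(5/3) = 52.467
dT = 25 * 246.02 / 52.467 = 117.22 K
T = 293 + 117.22 = 410.22 K

410.22 K


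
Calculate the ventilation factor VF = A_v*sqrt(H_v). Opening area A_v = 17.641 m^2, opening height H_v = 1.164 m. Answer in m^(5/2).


sqrt(H_v) = 1.0789
VF = 17.641 * 1.0789 = 19.033 m^(5/2)

19.033 m^(5/2)


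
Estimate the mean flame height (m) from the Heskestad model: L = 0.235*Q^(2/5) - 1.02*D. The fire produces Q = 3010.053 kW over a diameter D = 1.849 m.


Q^(2/5) = 24.628
0.235 * Q^(2/5) = 5.7876
1.02 * D = 1.8860
L = 3.9016 m

3.9016 m


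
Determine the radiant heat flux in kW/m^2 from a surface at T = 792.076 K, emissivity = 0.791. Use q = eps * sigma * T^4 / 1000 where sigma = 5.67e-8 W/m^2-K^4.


T^4 = 3.9361e+11
q = 0.791 * 5.67e-8 * 3.9361e+11 / 1000 = 17.653 kW/m^2

17.653 kW/m^2


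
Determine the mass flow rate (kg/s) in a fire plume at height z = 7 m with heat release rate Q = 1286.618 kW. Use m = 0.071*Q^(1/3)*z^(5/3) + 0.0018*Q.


Q^(1/3) = 10.876
z^(5/3) = 25.615
First term = 0.071 * 10.876 * 25.615 = 19.781
Second term = 0.0018 * 1286.618 = 2.3159
m = 22.096 kg/s

22.096 kg/s


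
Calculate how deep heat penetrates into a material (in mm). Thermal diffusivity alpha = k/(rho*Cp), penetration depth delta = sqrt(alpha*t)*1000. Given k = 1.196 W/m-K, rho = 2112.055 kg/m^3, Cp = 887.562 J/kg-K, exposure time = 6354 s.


alpha = 1.196 / (2112.055 * 887.562) = 6.3801e-07 m^2/s
alpha * t = 0.0040539
delta = sqrt(0.0040539) * 1000 = 63.670 mm

63.670 mm


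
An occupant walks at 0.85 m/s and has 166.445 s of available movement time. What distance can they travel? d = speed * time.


d = 0.85 * 166.445 = 141.48 m

141.48 m


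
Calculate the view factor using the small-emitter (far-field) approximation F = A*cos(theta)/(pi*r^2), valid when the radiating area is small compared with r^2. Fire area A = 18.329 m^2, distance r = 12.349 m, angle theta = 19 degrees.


cos(19 deg) = 0.94552
pi*r^2 = 479.09
F = 18.329 * 0.94552 / 479.09 = 0.036174

0.036174


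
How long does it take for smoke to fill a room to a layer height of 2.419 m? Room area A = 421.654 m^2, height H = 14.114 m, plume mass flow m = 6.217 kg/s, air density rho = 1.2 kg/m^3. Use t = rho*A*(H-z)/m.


H - z = 11.695 m
t = 1.2 * 421.654 * 11.695 / 6.217 = 951.82 s

951.82 s


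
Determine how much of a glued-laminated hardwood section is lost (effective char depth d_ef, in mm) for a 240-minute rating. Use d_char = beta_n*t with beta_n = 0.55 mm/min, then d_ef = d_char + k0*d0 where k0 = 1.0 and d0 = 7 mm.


d_char = 0.55 * 240 = 132 mm
d_ef = 132 + 1.0*7 = 139 mm

139 mm


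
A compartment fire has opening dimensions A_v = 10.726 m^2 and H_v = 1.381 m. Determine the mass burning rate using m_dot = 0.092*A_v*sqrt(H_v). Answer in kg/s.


sqrt(H_v) = 1.1752
m_dot = 0.092 * 10.726 * 1.1752 = 1.1596 kg/s

1.1596 kg/s


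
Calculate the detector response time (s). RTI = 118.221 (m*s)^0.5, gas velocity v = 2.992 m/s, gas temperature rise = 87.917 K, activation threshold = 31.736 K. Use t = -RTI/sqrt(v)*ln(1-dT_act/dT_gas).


dT_act/dT_gas = 0.36098
ln(1 - 0.36098) = -0.44781
t = -118.221 / sqrt(2.992) * -0.44781 = 30.606 s

30.606 s


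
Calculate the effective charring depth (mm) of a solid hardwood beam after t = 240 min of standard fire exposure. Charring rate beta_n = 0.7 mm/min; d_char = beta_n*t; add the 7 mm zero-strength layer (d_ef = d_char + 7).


d_char = 0.7 * 240 = 168 mm
d_ef = 168 + 1.0*7 = 175 mm

175 mm


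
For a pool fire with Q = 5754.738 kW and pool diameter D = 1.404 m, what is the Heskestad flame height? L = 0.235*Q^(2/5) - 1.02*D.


Q^(2/5) = 31.916
0.235 * Q^(2/5) = 7.5003
1.02 * D = 1.4321
L = 6.0682 m

6.0682 m


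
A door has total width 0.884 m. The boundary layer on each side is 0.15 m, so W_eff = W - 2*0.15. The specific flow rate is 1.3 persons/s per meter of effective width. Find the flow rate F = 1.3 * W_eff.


W_eff = 0.884 - 0.30 = 0.584 m
F = 1.3 * 0.584 = 0.75920 persons/s

0.75920 persons/s


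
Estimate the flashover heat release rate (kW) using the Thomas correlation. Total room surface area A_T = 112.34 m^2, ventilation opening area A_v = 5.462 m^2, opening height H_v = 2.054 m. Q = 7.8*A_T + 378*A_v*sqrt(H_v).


7.8*A_T = 876.252
sqrt(H_v) = 1.4332
378*A_v*sqrt(H_v) = 2959.0
Q = 876.252 + 2959.0 = 3835.2 kW

3835.2 kW


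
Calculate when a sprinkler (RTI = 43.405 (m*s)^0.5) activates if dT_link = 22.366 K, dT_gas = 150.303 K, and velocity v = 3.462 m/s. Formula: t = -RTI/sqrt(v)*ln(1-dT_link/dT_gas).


dT_link/dT_gas = 0.14881
ln(1 - 0.14881) = -0.16112
t = -43.405 / sqrt(3.462) * -0.16112 = 3.7585 s

3.7585 s


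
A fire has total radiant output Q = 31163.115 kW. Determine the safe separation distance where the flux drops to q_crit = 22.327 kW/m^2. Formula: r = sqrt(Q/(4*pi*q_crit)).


4*pi*q_crit = 280.57
Q/(4*pi*q_crit) = 111.07
r = sqrt(111.07) = 10.539 m

10.539 m


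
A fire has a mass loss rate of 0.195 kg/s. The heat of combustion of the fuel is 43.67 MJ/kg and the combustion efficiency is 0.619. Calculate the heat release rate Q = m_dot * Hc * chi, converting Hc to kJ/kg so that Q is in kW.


Hc = 43.67 MJ/kg = 43.67 * 1000 kJ/kg = 43670 kJ/kg
Q = 0.195 kg/s * 43670 kJ/kg * 0.619 = 5271.2 kW

5271.2 kW


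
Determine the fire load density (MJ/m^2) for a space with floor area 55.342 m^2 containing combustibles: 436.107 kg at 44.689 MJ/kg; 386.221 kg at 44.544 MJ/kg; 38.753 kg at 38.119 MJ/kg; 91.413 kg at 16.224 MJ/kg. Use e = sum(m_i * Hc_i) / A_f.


Total energy = 436.107*44.689 + 386.221*44.544 + 38.753*38.119 + 91.413*16.224
= 19489.19 + 17203.83 + 1477.226 + 1483.085
= 39653.32 MJ
e = 39653.32 / 55.342 = 716.51 MJ/m^2

716.51 MJ/m^2


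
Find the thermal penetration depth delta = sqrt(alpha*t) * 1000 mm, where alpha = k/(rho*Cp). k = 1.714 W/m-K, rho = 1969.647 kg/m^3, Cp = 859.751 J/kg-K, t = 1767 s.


alpha = 1.714 / (1969.647 * 859.751) = 1.0122e-06 m^2/s
alpha * t = 0.0017885
delta = sqrt(0.0017885) * 1000 = 42.291 mm

42.291 mm


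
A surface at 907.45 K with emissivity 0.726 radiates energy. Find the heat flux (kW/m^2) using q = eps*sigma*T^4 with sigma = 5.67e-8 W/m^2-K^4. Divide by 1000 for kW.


T^4 = 6.7810e+11
q = 0.726 * 5.67e-8 * 6.7810e+11 / 1000 = 27.913 kW/m^2

27.913 kW/m^2


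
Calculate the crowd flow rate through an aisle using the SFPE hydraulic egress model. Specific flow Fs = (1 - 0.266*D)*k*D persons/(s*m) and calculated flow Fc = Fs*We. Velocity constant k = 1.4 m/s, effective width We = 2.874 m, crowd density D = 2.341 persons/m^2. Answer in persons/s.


1 - 0.266*D = 1 - 0.266*2.341 = 0.37729
Fs = 0.37729 * 1.4 * 2.341 = 1.2365 persons/(s*m)
Fc = 1.2365 * 2.874 = 3.5538 persons/s

3.5538 persons/s


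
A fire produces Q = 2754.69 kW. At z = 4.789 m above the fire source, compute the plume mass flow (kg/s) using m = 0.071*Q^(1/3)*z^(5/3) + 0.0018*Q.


Q^(1/3) = 14.018
z^(5/3) = 13.606
First term = 0.071 * 14.018 * 13.606 = 13.542
Second term = 0.0018 * 2754.69 = 4.9584
m = 18.501 kg/s

18.501 kg/s


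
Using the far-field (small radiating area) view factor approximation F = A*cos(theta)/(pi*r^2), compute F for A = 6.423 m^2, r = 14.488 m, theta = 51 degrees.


cos(51 deg) = 0.62932
pi*r^2 = 659.43
F = 6.423 * 0.62932 / 659.43 = 0.0061298

0.0061298


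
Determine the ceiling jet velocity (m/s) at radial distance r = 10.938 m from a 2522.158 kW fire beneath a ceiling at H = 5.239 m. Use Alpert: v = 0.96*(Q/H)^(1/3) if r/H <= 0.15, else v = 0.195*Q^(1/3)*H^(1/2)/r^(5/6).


r/H = 10.938 / 5.239 = 2.0878
r/H > 0.15, so v = 0.195*Q^(1/3)*H^(1/2)/r^(5/6)
Q^(1/3) = 13.612
H^(1/2) = 2.2889
r^(5/6) = 7.3414
v = 0.195 * 13.612 * 2.2889 / 7.3414 = 0.82756 m/s

0.82756 m/s
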